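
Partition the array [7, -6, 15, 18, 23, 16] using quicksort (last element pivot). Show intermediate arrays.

Partition 1: pivot=16 at index 3 -> [7, -6, 15, 16, 23, 18]
Partition 2: pivot=15 at index 2 -> [7, -6, 15, 16, 23, 18]
Partition 3: pivot=-6 at index 0 -> [-6, 7, 15, 16, 23, 18]
Partition 4: pivot=18 at index 4 -> [-6, 7, 15, 16, 18, 23]


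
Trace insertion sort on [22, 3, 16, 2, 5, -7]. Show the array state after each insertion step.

First element 22 is already 'sorted'
Insert 3: shifted 1 elements -> [3, 22, 16, 2, 5, -7]
Insert 16: shifted 1 elements -> [3, 16, 22, 2, 5, -7]
Insert 2: shifted 3 elements -> [2, 3, 16, 22, 5, -7]
Insert 5: shifted 2 elements -> [2, 3, 5, 16, 22, -7]
Insert -7: shifted 5 elements -> [-7, 2, 3, 5, 16, 22]


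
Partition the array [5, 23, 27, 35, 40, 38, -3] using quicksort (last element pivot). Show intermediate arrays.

Partition 1: pivot=-3 at index 0 -> [-3, 23, 27, 35, 40, 38, 5]
Partition 2: pivot=5 at index 1 -> [-3, 5, 27, 35, 40, 38, 23]
Partition 3: pivot=23 at index 2 -> [-3, 5, 23, 35, 40, 38, 27]
Partition 4: pivot=27 at index 3 -> [-3, 5, 23, 27, 40, 38, 35]
Partition 5: pivot=35 at index 4 -> [-3, 5, 23, 27, 35, 38, 40]
Partition 6: pivot=40 at index 6 -> [-3, 5, 23, 27, 35, 38, 40]


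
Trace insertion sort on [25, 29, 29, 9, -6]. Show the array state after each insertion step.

First element 25 is already 'sorted'
Insert 29: shifted 0 elements -> [25, 29, 29, 9, -6]
Insert 29: shifted 0 elements -> [25, 29, 29, 9, -6]
Insert 9: shifted 3 elements -> [9, 25, 29, 29, -6]
Insert -6: shifted 4 elements -> [-6, 9, 25, 29, 29]


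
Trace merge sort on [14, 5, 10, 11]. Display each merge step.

Divide and conquer:
  Merge [14] + [5] -> [5, 14]
  Merge [10] + [11] -> [10, 11]
  Merge [5, 14] + [10, 11] -> [5, 10, 11, 14]


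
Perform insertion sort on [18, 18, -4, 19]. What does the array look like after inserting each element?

First element 18 is already 'sorted'
Insert 18: shifted 0 elements -> [18, 18, -4, 19]
Insert -4: shifted 2 elements -> [-4, 18, 18, 19]
Insert 19: shifted 0 elements -> [-4, 18, 18, 19]


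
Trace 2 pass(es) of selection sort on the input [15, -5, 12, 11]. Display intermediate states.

Pass 1: Select minimum -5 at index 1, swap -> [-5, 15, 12, 11]
Pass 2: Select minimum 11 at index 3, swap -> [-5, 11, 12, 15]


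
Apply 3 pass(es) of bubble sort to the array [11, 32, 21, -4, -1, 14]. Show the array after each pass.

After pass 1: [11, 21, -4, -1, 14, 32] (4 swaps)
After pass 2: [11, -4, -1, 14, 21, 32] (3 swaps)
After pass 3: [-4, -1, 11, 14, 21, 32] (2 swaps)
Total swaps: 9


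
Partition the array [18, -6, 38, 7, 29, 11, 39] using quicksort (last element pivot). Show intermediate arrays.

Partition 1: pivot=39 at index 6 -> [18, -6, 38, 7, 29, 11, 39]
Partition 2: pivot=11 at index 2 -> [-6, 7, 11, 18, 29, 38, 39]
Partition 3: pivot=7 at index 1 -> [-6, 7, 11, 18, 29, 38, 39]
Partition 4: pivot=38 at index 5 -> [-6, 7, 11, 18, 29, 38, 39]
Partition 5: pivot=29 at index 4 -> [-6, 7, 11, 18, 29, 38, 39]


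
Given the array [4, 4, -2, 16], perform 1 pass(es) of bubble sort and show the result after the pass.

After pass 1: [4, -2, 4, 16] (1 swaps)
Total swaps: 1


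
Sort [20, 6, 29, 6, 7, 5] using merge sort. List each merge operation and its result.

Divide and conquer:
  Merge [6] + [29] -> [6, 29]
  Merge [20] + [6, 29] -> [6, 20, 29]
  Merge [7] + [5] -> [5, 7]
  Merge [6] + [5, 7] -> [5, 6, 7]
  Merge [6, 20, 29] + [5, 6, 7] -> [5, 6, 6, 7, 20, 29]


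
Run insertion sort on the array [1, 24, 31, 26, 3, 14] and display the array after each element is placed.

First element 1 is already 'sorted'
Insert 24: shifted 0 elements -> [1, 24, 31, 26, 3, 14]
Insert 31: shifted 0 elements -> [1, 24, 31, 26, 3, 14]
Insert 26: shifted 1 elements -> [1, 24, 26, 31, 3, 14]
Insert 3: shifted 3 elements -> [1, 3, 24, 26, 31, 14]
Insert 14: shifted 3 elements -> [1, 3, 14, 24, 26, 31]


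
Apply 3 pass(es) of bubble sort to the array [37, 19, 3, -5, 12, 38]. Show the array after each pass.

After pass 1: [19, 3, -5, 12, 37, 38] (4 swaps)
After pass 2: [3, -5, 12, 19, 37, 38] (3 swaps)
After pass 3: [-5, 3, 12, 19, 37, 38] (1 swaps)
Total swaps: 8


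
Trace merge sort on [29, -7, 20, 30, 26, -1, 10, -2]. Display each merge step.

Divide and conquer:
  Merge [29] + [-7] -> [-7, 29]
  Merge [20] + [30] -> [20, 30]
  Merge [-7, 29] + [20, 30] -> [-7, 20, 29, 30]
  Merge [26] + [-1] -> [-1, 26]
  Merge [10] + [-2] -> [-2, 10]
  Merge [-1, 26] + [-2, 10] -> [-2, -1, 10, 26]
  Merge [-7, 20, 29, 30] + [-2, -1, 10, 26] -> [-7, -2, -1, 10, 20, 26, 29, 30]


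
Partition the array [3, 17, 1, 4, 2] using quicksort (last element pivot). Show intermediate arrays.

Partition 1: pivot=2 at index 1 -> [1, 2, 3, 4, 17]
Partition 2: pivot=17 at index 4 -> [1, 2, 3, 4, 17]
Partition 3: pivot=4 at index 3 -> [1, 2, 3, 4, 17]


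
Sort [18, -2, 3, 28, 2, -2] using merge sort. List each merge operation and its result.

Divide and conquer:
  Merge [-2] + [3] -> [-2, 3]
  Merge [18] + [-2, 3] -> [-2, 3, 18]
  Merge [2] + [-2] -> [-2, 2]
  Merge [28] + [-2, 2] -> [-2, 2, 28]
  Merge [-2, 3, 18] + [-2, 2, 28] -> [-2, -2, 2, 3, 18, 28]


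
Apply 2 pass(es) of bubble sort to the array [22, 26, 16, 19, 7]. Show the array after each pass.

After pass 1: [22, 16, 19, 7, 26] (3 swaps)
After pass 2: [16, 19, 7, 22, 26] (3 swaps)
Total swaps: 6


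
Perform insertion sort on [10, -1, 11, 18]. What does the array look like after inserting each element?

First element 10 is already 'sorted'
Insert -1: shifted 1 elements -> [-1, 10, 11, 18]
Insert 11: shifted 0 elements -> [-1, 10, 11, 18]
Insert 18: shifted 0 elements -> [-1, 10, 11, 18]


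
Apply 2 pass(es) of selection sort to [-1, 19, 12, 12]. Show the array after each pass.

Pass 1: Select minimum -1 at index 0, swap -> [-1, 19, 12, 12]
Pass 2: Select minimum 12 at index 2, swap -> [-1, 12, 19, 12]


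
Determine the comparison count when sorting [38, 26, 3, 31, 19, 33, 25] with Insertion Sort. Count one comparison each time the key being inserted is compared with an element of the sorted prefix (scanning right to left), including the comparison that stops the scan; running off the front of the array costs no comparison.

Insert 26: 38 > 26 (shift), reached front = 1 comparison(s) -> [26, 38, 3, 31, 19, 33, 25]
Insert 3: 38 > 3 (shift), 26 > 3 (shift), reached front = 2 comparison(s) -> [3, 26, 38, 31, 19, 33, 25]
Insert 31: 38 > 31 (shift), 26 <= 31 (stop) = 2 comparison(s) -> [3, 26, 31, 38, 19, 33, 25]
Insert 19: 38 > 19 (shift), 31 > 19 (shift), 26 > 19 (shift), 3 <= 19 (stop) = 4 comparison(s) -> [3, 19, 26, 31, 38, 33, 25]
Insert 33: 38 > 33 (shift), 31 <= 33 (stop) = 2 comparison(s) -> [3, 19, 26, 31, 33, 38, 25]
Insert 25: 38 > 25 (shift), 33 > 25 (shift), 31 > 25 (shift), 26 > 25 (shift), 19 <= 25 (stop) = 5 comparison(s) -> [3, 19, 25, 26, 31, 33, 38]
Total comparisons: 1 + 2 + 2 + 4 + 2 + 5 = 16


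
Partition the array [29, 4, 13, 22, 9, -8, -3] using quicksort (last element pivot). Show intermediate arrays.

Partition 1: pivot=-3 at index 1 -> [-8, -3, 13, 22, 9, 29, 4]
Partition 2: pivot=4 at index 2 -> [-8, -3, 4, 22, 9, 29, 13]
Partition 3: pivot=13 at index 4 -> [-8, -3, 4, 9, 13, 29, 22]
Partition 4: pivot=22 at index 5 -> [-8, -3, 4, 9, 13, 22, 29]


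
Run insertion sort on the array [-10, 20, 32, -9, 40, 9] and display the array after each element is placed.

First element -10 is already 'sorted'
Insert 20: shifted 0 elements -> [-10, 20, 32, -9, 40, 9]
Insert 32: shifted 0 elements -> [-10, 20, 32, -9, 40, 9]
Insert -9: shifted 2 elements -> [-10, -9, 20, 32, 40, 9]
Insert 40: shifted 0 elements -> [-10, -9, 20, 32, 40, 9]
Insert 9: shifted 3 elements -> [-10, -9, 9, 20, 32, 40]


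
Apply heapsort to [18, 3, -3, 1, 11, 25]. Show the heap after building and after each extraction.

Build heap: [25, 11, 18, 1, 3, -3]
Extract 25: [18, 11, -3, 1, 3, 25]
Extract 18: [11, 3, -3, 1, 18, 25]
Extract 11: [3, 1, -3, 11, 18, 25]
Extract 3: [1, -3, 3, 11, 18, 25]
Extract 1: [-3, 1, 3, 11, 18, 25]


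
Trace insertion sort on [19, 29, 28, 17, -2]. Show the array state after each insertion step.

First element 19 is already 'sorted'
Insert 29: shifted 0 elements -> [19, 29, 28, 17, -2]
Insert 28: shifted 1 elements -> [19, 28, 29, 17, -2]
Insert 17: shifted 3 elements -> [17, 19, 28, 29, -2]
Insert -2: shifted 4 elements -> [-2, 17, 19, 28, 29]


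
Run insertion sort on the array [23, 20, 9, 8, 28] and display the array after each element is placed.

First element 23 is already 'sorted'
Insert 20: shifted 1 elements -> [20, 23, 9, 8, 28]
Insert 9: shifted 2 elements -> [9, 20, 23, 8, 28]
Insert 8: shifted 3 elements -> [8, 9, 20, 23, 28]
Insert 28: shifted 0 elements -> [8, 9, 20, 23, 28]


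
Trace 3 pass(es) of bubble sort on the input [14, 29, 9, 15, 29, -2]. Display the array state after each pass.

After pass 1: [14, 9, 15, 29, -2, 29] (3 swaps)
After pass 2: [9, 14, 15, -2, 29, 29] (2 swaps)
After pass 3: [9, 14, -2, 15, 29, 29] (1 swaps)
Total swaps: 6


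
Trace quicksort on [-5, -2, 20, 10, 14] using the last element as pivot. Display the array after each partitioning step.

Partition 1: pivot=14 at index 3 -> [-5, -2, 10, 14, 20]
Partition 2: pivot=10 at index 2 -> [-5, -2, 10, 14, 20]
Partition 3: pivot=-2 at index 1 -> [-5, -2, 10, 14, 20]


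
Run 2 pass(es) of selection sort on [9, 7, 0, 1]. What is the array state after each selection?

Pass 1: Select minimum 0 at index 2, swap -> [0, 7, 9, 1]
Pass 2: Select minimum 1 at index 3, swap -> [0, 1, 9, 7]


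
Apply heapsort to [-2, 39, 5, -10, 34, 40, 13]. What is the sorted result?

Build heap: [40, 39, 13, -10, 34, 5, -2]
Extract 40: [39, 34, 13, -10, -2, 5, 40]
Extract 39: [34, 5, 13, -10, -2, 39, 40]
Extract 34: [13, 5, -2, -10, 34, 39, 40]
Extract 13: [5, -10, -2, 13, 34, 39, 40]
Extract 5: [-2, -10, 5, 13, 34, 39, 40]
Extract -2: [-10, -2, 5, 13, 34, 39, 40]


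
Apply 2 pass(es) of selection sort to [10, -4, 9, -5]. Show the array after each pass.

Pass 1: Select minimum -5 at index 3, swap -> [-5, -4, 9, 10]
Pass 2: Select minimum -4 at index 1, swap -> [-5, -4, 9, 10]


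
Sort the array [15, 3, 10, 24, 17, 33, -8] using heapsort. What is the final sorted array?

Build heap: [33, 24, 15, 3, 17, 10, -8]
Extract 33: [24, 17, 15, 3, -8, 10, 33]
Extract 24: [17, 10, 15, 3, -8, 24, 33]
Extract 17: [15, 10, -8, 3, 17, 24, 33]
Extract 15: [10, 3, -8, 15, 17, 24, 33]
Extract 10: [3, -8, 10, 15, 17, 24, 33]
Extract 3: [-8, 3, 10, 15, 17, 24, 33]


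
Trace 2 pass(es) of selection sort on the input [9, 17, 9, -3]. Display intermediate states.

Pass 1: Select minimum -3 at index 3, swap -> [-3, 17, 9, 9]
Pass 2: Select minimum 9 at index 2, swap -> [-3, 9, 17, 9]


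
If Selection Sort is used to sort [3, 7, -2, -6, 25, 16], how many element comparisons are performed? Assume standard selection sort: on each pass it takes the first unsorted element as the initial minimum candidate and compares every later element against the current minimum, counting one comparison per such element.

Pass 1: scan indices 1..5 for the minimum = 5 comparison(s); min is -6, place at index 0 -> [-6, 7, -2, 3, 25, 16]
Pass 2: scan indices 2..5 for the minimum = 4 comparison(s); min is -2, place at index 1 -> [-6, -2, 7, 3, 25, 16]
Pass 3: scan indices 3..5 for the minimum = 3 comparison(s); min is 3, place at index 2 -> [-6, -2, 3, 7, 25, 16]
Pass 4: scan indices 4..5 for the minimum = 2 comparison(s); min is 7, place at index 3 -> [-6, -2, 3, 7, 25, 16]
Pass 5: scan indices 5..5 for the minimum = 1 comparison(s); min is 16, place at index 4 -> [-6, -2, 3, 7, 16, 25]
Selection sort always scans the whole unsorted suffix, so the count is (n-1) + (n-2) + ... + 1 = n(n-1)/2 = 6*5/2 = 15 regardless of the input order.
Total comparisons: 5 + 4 + 3 + 2 + 1 = 15


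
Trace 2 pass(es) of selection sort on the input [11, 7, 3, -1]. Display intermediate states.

Pass 1: Select minimum -1 at index 3, swap -> [-1, 7, 3, 11]
Pass 2: Select minimum 3 at index 2, swap -> [-1, 3, 7, 11]


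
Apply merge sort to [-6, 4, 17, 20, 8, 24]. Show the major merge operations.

Divide and conquer:
  Merge [4] + [17] -> [4, 17]
  Merge [-6] + [4, 17] -> [-6, 4, 17]
  Merge [8] + [24] -> [8, 24]
  Merge [20] + [8, 24] -> [8, 20, 24]
  Merge [-6, 4, 17] + [8, 20, 24] -> [-6, 4, 8, 17, 20, 24]


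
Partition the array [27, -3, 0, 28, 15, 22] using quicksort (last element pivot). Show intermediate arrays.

Partition 1: pivot=22 at index 3 -> [-3, 0, 15, 22, 27, 28]
Partition 2: pivot=15 at index 2 -> [-3, 0, 15, 22, 27, 28]
Partition 3: pivot=0 at index 1 -> [-3, 0, 15, 22, 27, 28]
Partition 4: pivot=28 at index 5 -> [-3, 0, 15, 22, 27, 28]


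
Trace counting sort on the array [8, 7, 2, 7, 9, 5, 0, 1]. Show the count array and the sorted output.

Count array: [1, 1, 1, 0, 0, 1, 0, 2, 1, 1]
(count[i] = number of elements equal to i)
Cumulative count: [1, 2, 3, 3, 3, 4, 4, 6, 7, 8]
Sorted: [0, 1, 2, 5, 7, 7, 8, 9]


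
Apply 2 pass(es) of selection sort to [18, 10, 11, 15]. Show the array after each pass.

Pass 1: Select minimum 10 at index 1, swap -> [10, 18, 11, 15]
Pass 2: Select minimum 11 at index 2, swap -> [10, 11, 18, 15]


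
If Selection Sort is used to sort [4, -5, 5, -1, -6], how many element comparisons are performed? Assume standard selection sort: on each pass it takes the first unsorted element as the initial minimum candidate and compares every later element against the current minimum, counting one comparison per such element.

Pass 1: scan indices 1..4 for the minimum = 4 comparison(s); min is -6, place at index 0 -> [-6, -5, 5, -1, 4]
Pass 2: scan indices 2..4 for the minimum = 3 comparison(s); min is -5, place at index 1 -> [-6, -5, 5, -1, 4]
Pass 3: scan indices 3..4 for the minimum = 2 comparison(s); min is -1, place at index 2 -> [-6, -5, -1, 5, 4]
Pass 4: scan indices 4..4 for the minimum = 1 comparison(s); min is 4, place at index 3 -> [-6, -5, -1, 4, 5]
Selection sort always scans the whole unsorted suffix, so the count is (n-1) + (n-2) + ... + 1 = n(n-1)/2 = 5*4/2 = 10 regardless of the input order.
Total comparisons: 4 + 3 + 2 + 1 = 10


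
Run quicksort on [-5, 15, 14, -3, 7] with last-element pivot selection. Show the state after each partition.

Partition 1: pivot=7 at index 2 -> [-5, -3, 7, 15, 14]
Partition 2: pivot=-3 at index 1 -> [-5, -3, 7, 15, 14]
Partition 3: pivot=14 at index 3 -> [-5, -3, 7, 14, 15]


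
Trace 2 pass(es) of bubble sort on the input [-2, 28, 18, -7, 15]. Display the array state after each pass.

After pass 1: [-2, 18, -7, 15, 28] (3 swaps)
After pass 2: [-2, -7, 15, 18, 28] (2 swaps)
Total swaps: 5


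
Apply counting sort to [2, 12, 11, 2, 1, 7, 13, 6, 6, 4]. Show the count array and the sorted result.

Count array: [0, 1, 2, 0, 1, 0, 2, 1, 0, 0, 0, 1, 1, 1]
(count[i] = number of elements equal to i)
Cumulative count: [0, 1, 3, 3, 4, 4, 6, 7, 7, 7, 7, 8, 9, 10]
Sorted: [1, 2, 2, 4, 6, 6, 7, 11, 12, 13]


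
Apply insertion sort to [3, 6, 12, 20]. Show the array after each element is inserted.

First element 3 is already 'sorted'
Insert 6: shifted 0 elements -> [3, 6, 12, 20]
Insert 12: shifted 0 elements -> [3, 6, 12, 20]
Insert 20: shifted 0 elements -> [3, 6, 12, 20]


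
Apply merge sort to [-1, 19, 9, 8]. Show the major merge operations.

Divide and conquer:
  Merge [-1] + [19] -> [-1, 19]
  Merge [9] + [8] -> [8, 9]
  Merge [-1, 19] + [8, 9] -> [-1, 8, 9, 19]


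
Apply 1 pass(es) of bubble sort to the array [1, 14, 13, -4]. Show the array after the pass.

After pass 1: [1, 13, -4, 14] (2 swaps)
Total swaps: 2


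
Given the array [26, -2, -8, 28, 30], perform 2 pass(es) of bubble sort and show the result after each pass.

After pass 1: [-2, -8, 26, 28, 30] (2 swaps)
After pass 2: [-8, -2, 26, 28, 30] (1 swaps)
Total swaps: 3


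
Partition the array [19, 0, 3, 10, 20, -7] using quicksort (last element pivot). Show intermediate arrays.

Partition 1: pivot=-7 at index 0 -> [-7, 0, 3, 10, 20, 19]
Partition 2: pivot=19 at index 4 -> [-7, 0, 3, 10, 19, 20]
Partition 3: pivot=10 at index 3 -> [-7, 0, 3, 10, 19, 20]
Partition 4: pivot=3 at index 2 -> [-7, 0, 3, 10, 19, 20]


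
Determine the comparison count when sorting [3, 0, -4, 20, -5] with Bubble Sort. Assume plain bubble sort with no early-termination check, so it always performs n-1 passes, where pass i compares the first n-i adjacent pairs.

Pass 1: compare adjacent pairs (0,1)..(3,4) = 4 comparison(s), 3 swap(s) -> [0, -4, 3, -5, 20]
Pass 2: compare adjacent pairs (0,1)..(2,3) = 3 comparison(s), 2 swap(s) -> [-4, 0, -5, 3, 20]
Pass 3: compare adjacent pairs (0,1)..(1,2) = 2 comparison(s), 1 swap(s) -> [-4, -5, 0, 3, 20]
Pass 4: compare adjacent pairs (0,1)..(0,1) = 1 comparison(s), 1 swap(s) -> [-5, -4, 0, 3, 20]
Total comparisons: 4 + 3 + 2 + 1 = 10


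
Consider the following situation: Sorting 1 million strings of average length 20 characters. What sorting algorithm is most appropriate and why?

Best choice: MSD radix sort or Mergesort
Reason: MSD radix sort is a non-comparison sort that buckets the strings by successive character positions, running in time proportional to the total number of characters examined rather than O(n log n) string comparisons; mergesort is a stable O(n log n)-comparison alternative that works for arbitrary variable-length keys


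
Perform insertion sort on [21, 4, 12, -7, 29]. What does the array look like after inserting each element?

First element 21 is already 'sorted'
Insert 4: shifted 1 elements -> [4, 21, 12, -7, 29]
Insert 12: shifted 1 elements -> [4, 12, 21, -7, 29]
Insert -7: shifted 3 elements -> [-7, 4, 12, 21, 29]
Insert 29: shifted 0 elements -> [-7, 4, 12, 21, 29]


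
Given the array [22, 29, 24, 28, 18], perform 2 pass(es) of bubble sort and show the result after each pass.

After pass 1: [22, 24, 28, 18, 29] (3 swaps)
After pass 2: [22, 24, 18, 28, 29] (1 swaps)
Total swaps: 4


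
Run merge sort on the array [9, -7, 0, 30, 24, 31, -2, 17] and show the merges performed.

Divide and conquer:
  Merge [9] + [-7] -> [-7, 9]
  Merge [0] + [30] -> [0, 30]
  Merge [-7, 9] + [0, 30] -> [-7, 0, 9, 30]
  Merge [24] + [31] -> [24, 31]
  Merge [-2] + [17] -> [-2, 17]
  Merge [24, 31] + [-2, 17] -> [-2, 17, 24, 31]
  Merge [-7, 0, 9, 30] + [-2, 17, 24, 31] -> [-7, -2, 0, 9, 17, 24, 30, 31]


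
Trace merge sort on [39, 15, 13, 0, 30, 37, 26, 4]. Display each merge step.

Divide and conquer:
  Merge [39] + [15] -> [15, 39]
  Merge [13] + [0] -> [0, 13]
  Merge [15, 39] + [0, 13] -> [0, 13, 15, 39]
  Merge [30] + [37] -> [30, 37]
  Merge [26] + [4] -> [4, 26]
  Merge [30, 37] + [4, 26] -> [4, 26, 30, 37]
  Merge [0, 13, 15, 39] + [4, 26, 30, 37] -> [0, 4, 13, 15, 26, 30, 37, 39]


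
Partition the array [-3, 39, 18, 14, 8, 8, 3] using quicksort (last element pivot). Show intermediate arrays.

Partition 1: pivot=3 at index 1 -> [-3, 3, 18, 14, 8, 8, 39]
Partition 2: pivot=39 at index 6 -> [-3, 3, 18, 14, 8, 8, 39]
Partition 3: pivot=8 at index 3 -> [-3, 3, 8, 8, 18, 14, 39]
Partition 4: pivot=14 at index 4 -> [-3, 3, 8, 8, 14, 18, 39]


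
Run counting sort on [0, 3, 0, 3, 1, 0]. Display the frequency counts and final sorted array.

Count array: [3, 1, 0, 2]
(count[i] = number of elements equal to i)
Cumulative count: [3, 4, 4, 6]
Sorted: [0, 0, 0, 1, 3, 3]


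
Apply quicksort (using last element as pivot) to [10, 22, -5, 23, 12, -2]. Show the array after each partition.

Partition 1: pivot=-2 at index 1 -> [-5, -2, 10, 23, 12, 22]
Partition 2: pivot=22 at index 4 -> [-5, -2, 10, 12, 22, 23]
Partition 3: pivot=12 at index 3 -> [-5, -2, 10, 12, 22, 23]


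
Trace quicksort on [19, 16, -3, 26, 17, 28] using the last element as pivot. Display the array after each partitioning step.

Partition 1: pivot=28 at index 5 -> [19, 16, -3, 26, 17, 28]
Partition 2: pivot=17 at index 2 -> [16, -3, 17, 26, 19, 28]
Partition 3: pivot=-3 at index 0 -> [-3, 16, 17, 26, 19, 28]
Partition 4: pivot=19 at index 3 -> [-3, 16, 17, 19, 26, 28]


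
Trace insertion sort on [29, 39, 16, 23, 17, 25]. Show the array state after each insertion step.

First element 29 is already 'sorted'
Insert 39: shifted 0 elements -> [29, 39, 16, 23, 17, 25]
Insert 16: shifted 2 elements -> [16, 29, 39, 23, 17, 25]
Insert 23: shifted 2 elements -> [16, 23, 29, 39, 17, 25]
Insert 17: shifted 3 elements -> [16, 17, 23, 29, 39, 25]
Insert 25: shifted 2 elements -> [16, 17, 23, 25, 29, 39]


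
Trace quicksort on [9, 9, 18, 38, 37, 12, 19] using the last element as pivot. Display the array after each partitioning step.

Partition 1: pivot=19 at index 4 -> [9, 9, 18, 12, 19, 38, 37]
Partition 2: pivot=12 at index 2 -> [9, 9, 12, 18, 19, 38, 37]
Partition 3: pivot=9 at index 1 -> [9, 9, 12, 18, 19, 38, 37]
Partition 4: pivot=37 at index 5 -> [9, 9, 12, 18, 19, 37, 38]


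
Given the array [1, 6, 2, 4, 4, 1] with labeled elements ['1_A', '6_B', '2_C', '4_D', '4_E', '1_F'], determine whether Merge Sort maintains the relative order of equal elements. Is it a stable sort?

Trace Merge Sort on the labeled array (the key is the number; the letter only tracks identity):
  Merge [6_B] + [2_C] -> [2_C, 6_B]
  Merge [1_A] + [2_C, 6_B] -> [1_A, 2_C, 6_B]
  Merge [4_E] + [1_F] -> [1_F, 4_E]
  Merge [4_D] + [1_F, 4_E] -> [1_F, 4_D, 4_E]
  Merge [1_A, 2_C, 6_B] + [1_F, 4_D, 4_E] -> [1_A, 1_F, 2_C, 4_D, 4_E, 6_B]
Final order: [1_A, 1_F, 2_C, 4_D, 4_E, 6_B]
Equal keys:
  value 1: originally 1_A, 1_F; after sorting 1_A, 1_F -> order preserved
  value 4: originally 4_D, 4_E; after sorting 4_D, 4_E -> order preserved
All equal keys kept their original relative order. Merge Sort is stable: when the heads of the two halves are equal the merge takes from the left half first.
Answer: Stable


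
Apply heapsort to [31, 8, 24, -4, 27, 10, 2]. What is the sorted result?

Build heap: [31, 27, 24, -4, 8, 10, 2]
Extract 31: [27, 8, 24, -4, 2, 10, 31]
Extract 27: [24, 8, 10, -4, 2, 27, 31]
Extract 24: [10, 8, 2, -4, 24, 27, 31]
Extract 10: [8, -4, 2, 10, 24, 27, 31]
Extract 8: [2, -4, 8, 10, 24, 27, 31]
Extract 2: [-4, 2, 8, 10, 24, 27, 31]


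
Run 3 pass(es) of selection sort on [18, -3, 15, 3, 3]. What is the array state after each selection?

Pass 1: Select minimum -3 at index 1, swap -> [-3, 18, 15, 3, 3]
Pass 2: Select minimum 3 at index 3, swap -> [-3, 3, 15, 18, 3]
Pass 3: Select minimum 3 at index 4, swap -> [-3, 3, 3, 18, 15]


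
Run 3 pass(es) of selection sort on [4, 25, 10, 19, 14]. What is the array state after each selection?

Pass 1: Select minimum 4 at index 0, swap -> [4, 25, 10, 19, 14]
Pass 2: Select minimum 10 at index 2, swap -> [4, 10, 25, 19, 14]
Pass 3: Select minimum 14 at index 4, swap -> [4, 10, 14, 19, 25]


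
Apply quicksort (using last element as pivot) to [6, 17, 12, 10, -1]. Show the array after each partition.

Partition 1: pivot=-1 at index 0 -> [-1, 17, 12, 10, 6]
Partition 2: pivot=6 at index 1 -> [-1, 6, 12, 10, 17]
Partition 3: pivot=17 at index 4 -> [-1, 6, 12, 10, 17]
Partition 4: pivot=10 at index 2 -> [-1, 6, 10, 12, 17]


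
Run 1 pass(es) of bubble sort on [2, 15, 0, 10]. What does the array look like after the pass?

After pass 1: [2, 0, 10, 15] (2 swaps)
Total swaps: 2


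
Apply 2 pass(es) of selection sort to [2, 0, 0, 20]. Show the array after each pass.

Pass 1: Select minimum 0 at index 1, swap -> [0, 2, 0, 20]
Pass 2: Select minimum 0 at index 2, swap -> [0, 0, 2, 20]


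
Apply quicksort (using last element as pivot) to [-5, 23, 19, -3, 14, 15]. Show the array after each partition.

Partition 1: pivot=15 at index 3 -> [-5, -3, 14, 15, 19, 23]
Partition 2: pivot=14 at index 2 -> [-5, -3, 14, 15, 19, 23]
Partition 3: pivot=-3 at index 1 -> [-5, -3, 14, 15, 19, 23]
Partition 4: pivot=23 at index 5 -> [-5, -3, 14, 15, 19, 23]


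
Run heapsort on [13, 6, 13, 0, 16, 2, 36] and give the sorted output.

Build heap: [36, 16, 13, 0, 6, 2, 13]
Extract 36: [16, 13, 13, 0, 6, 2, 36]
Extract 16: [13, 6, 13, 0, 2, 16, 36]
Extract 13: [13, 6, 2, 0, 13, 16, 36]
Extract 13: [6, 0, 2, 13, 13, 16, 36]
Extract 6: [2, 0, 6, 13, 13, 16, 36]
Extract 2: [0, 2, 6, 13, 13, 16, 36]


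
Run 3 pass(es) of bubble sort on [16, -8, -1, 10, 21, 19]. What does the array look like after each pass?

After pass 1: [-8, -1, 10, 16, 19, 21] (4 swaps)
After pass 2: [-8, -1, 10, 16, 19, 21] (0 swaps)
After pass 3: [-8, -1, 10, 16, 19, 21] (0 swaps)
Total swaps: 4


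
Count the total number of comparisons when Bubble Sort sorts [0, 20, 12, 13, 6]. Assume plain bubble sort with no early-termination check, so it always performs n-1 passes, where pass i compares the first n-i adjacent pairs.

Pass 1: compare adjacent pairs (0,1)..(3,4) = 4 comparison(s), 3 swap(s) -> [0, 12, 13, 6, 20]
Pass 2: compare adjacent pairs (0,1)..(2,3) = 3 comparison(s), 1 swap(s) -> [0, 12, 6, 13, 20]
Pass 3: compare adjacent pairs (0,1)..(1,2) = 2 comparison(s), 1 swap(s) -> [0, 6, 12, 13, 20]
Pass 4: compare adjacent pairs (0,1)..(0,1) = 1 comparison(s), 0 swap(s) -> [0, 6, 12, 13, 20]
Total comparisons: 4 + 3 + 2 + 1 = 10


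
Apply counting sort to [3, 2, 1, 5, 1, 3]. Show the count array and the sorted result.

Count array: [0, 2, 1, 2, 0, 1]
(count[i] = number of elements equal to i)
Cumulative count: [0, 2, 3, 5, 5, 6]
Sorted: [1, 1, 2, 3, 3, 5]


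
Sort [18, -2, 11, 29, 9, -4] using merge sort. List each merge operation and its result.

Divide and conquer:
  Merge [-2] + [11] -> [-2, 11]
  Merge [18] + [-2, 11] -> [-2, 11, 18]
  Merge [9] + [-4] -> [-4, 9]
  Merge [29] + [-4, 9] -> [-4, 9, 29]
  Merge [-2, 11, 18] + [-4, 9, 29] -> [-4, -2, 9, 11, 18, 29]


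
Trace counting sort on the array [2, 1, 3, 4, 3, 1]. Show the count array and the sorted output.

Count array: [0, 2, 1, 2, 1]
(count[i] = number of elements equal to i)
Cumulative count: [0, 2, 3, 5, 6]
Sorted: [1, 1, 2, 3, 3, 4]


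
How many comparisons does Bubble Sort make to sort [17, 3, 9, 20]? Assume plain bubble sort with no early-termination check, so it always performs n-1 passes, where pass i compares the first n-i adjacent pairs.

Pass 1: compare adjacent pairs (0,1)..(2,3) = 3 comparison(s), 2 swap(s) -> [3, 9, 17, 20]
Pass 2: compare adjacent pairs (0,1)..(1,2) = 2 comparison(s), 0 swap(s) -> [3, 9, 17, 20]
Pass 3: compare adjacent pairs (0,1)..(0,1) = 1 comparison(s), 0 swap(s) -> [3, 9, 17, 20]
Total comparisons: 3 + 2 + 1 = 6


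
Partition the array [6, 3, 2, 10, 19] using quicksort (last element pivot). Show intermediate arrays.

Partition 1: pivot=19 at index 4 -> [6, 3, 2, 10, 19]
Partition 2: pivot=10 at index 3 -> [6, 3, 2, 10, 19]
Partition 3: pivot=2 at index 0 -> [2, 3, 6, 10, 19]
Partition 4: pivot=6 at index 2 -> [2, 3, 6, 10, 19]


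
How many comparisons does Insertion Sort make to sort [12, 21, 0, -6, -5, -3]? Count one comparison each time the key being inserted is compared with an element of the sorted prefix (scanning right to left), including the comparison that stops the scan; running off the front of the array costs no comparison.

Insert 21: 12 <= 21 (stop) = 1 comparison(s) -> [12, 21, 0, -6, -5, -3]
Insert 0: 21 > 0 (shift), 12 > 0 (shift), reached front = 2 comparison(s) -> [0, 12, 21, -6, -5, -3]
Insert -6: 21 > -6 (shift), 12 > -6 (shift), 0 > -6 (shift), reached front = 3 comparison(s) -> [-6, 0, 12, 21, -5, -3]
Insert -5: 21 > -5 (shift), 12 > -5 (shift), 0 > -5 (shift), -6 <= -5 (stop) = 4 comparison(s) -> [-6, -5, 0, 12, 21, -3]
Insert -3: 21 > -3 (shift), 12 > -3 (shift), 0 > -3 (shift), -5 <= -3 (stop) = 4 comparison(s) -> [-6, -5, -3, 0, 12, 21]
Total comparisons: 1 + 2 + 3 + 4 + 4 = 14


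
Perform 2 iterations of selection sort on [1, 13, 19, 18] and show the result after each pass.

Pass 1: Select minimum 1 at index 0, swap -> [1, 13, 19, 18]
Pass 2: Select minimum 13 at index 1, swap -> [1, 13, 19, 18]


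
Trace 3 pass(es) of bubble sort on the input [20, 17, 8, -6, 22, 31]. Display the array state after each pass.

After pass 1: [17, 8, -6, 20, 22, 31] (3 swaps)
After pass 2: [8, -6, 17, 20, 22, 31] (2 swaps)
After pass 3: [-6, 8, 17, 20, 22, 31] (1 swaps)
Total swaps: 6


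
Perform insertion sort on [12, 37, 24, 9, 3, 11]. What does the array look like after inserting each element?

First element 12 is already 'sorted'
Insert 37: shifted 0 elements -> [12, 37, 24, 9, 3, 11]
Insert 24: shifted 1 elements -> [12, 24, 37, 9, 3, 11]
Insert 9: shifted 3 elements -> [9, 12, 24, 37, 3, 11]
Insert 3: shifted 4 elements -> [3, 9, 12, 24, 37, 11]
Insert 11: shifted 3 elements -> [3, 9, 11, 12, 24, 37]


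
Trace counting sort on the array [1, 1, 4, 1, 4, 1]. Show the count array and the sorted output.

Count array: [0, 4, 0, 0, 2]
(count[i] = number of elements equal to i)
Cumulative count: [0, 4, 4, 4, 6]
Sorted: [1, 1, 1, 1, 4, 4]


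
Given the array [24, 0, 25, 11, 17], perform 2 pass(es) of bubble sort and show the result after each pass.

After pass 1: [0, 24, 11, 17, 25] (3 swaps)
After pass 2: [0, 11, 17, 24, 25] (2 swaps)
Total swaps: 5


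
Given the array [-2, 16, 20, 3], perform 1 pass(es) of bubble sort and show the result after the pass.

After pass 1: [-2, 16, 3, 20] (1 swaps)
Total swaps: 1


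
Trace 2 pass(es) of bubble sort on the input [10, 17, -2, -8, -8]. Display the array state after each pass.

After pass 1: [10, -2, -8, -8, 17] (3 swaps)
After pass 2: [-2, -8, -8, 10, 17] (3 swaps)
Total swaps: 6


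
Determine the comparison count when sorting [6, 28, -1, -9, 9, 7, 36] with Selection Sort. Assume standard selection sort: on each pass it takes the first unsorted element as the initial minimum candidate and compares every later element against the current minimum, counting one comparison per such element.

Pass 1: scan indices 1..6 for the minimum = 6 comparison(s); min is -9, place at index 0 -> [-9, 28, -1, 6, 9, 7, 36]
Pass 2: scan indices 2..6 for the minimum = 5 comparison(s); min is -1, place at index 1 -> [-9, -1, 28, 6, 9, 7, 36]
Pass 3: scan indices 3..6 for the minimum = 4 comparison(s); min is 6, place at index 2 -> [-9, -1, 6, 28, 9, 7, 36]
Pass 4: scan indices 4..6 for the minimum = 3 comparison(s); min is 7, place at index 3 -> [-9, -1, 6, 7, 9, 28, 36]
Pass 5: scan indices 5..6 for the minimum = 2 comparison(s); min is 9, place at index 4 -> [-9, -1, 6, 7, 9, 28, 36]
Pass 6: scan indices 6..6 for the minimum = 1 comparison(s); min is 28, place at index 5 -> [-9, -1, 6, 7, 9, 28, 36]
Selection sort always scans the whole unsorted suffix, so the count is (n-1) + (n-2) + ... + 1 = n(n-1)/2 = 7*6/2 = 21 regardless of the input order.
Total comparisons: 6 + 5 + 4 + 3 + 2 + 1 = 21


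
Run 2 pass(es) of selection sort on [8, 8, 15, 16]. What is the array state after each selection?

Pass 1: Select minimum 8 at index 0, swap -> [8, 8, 15, 16]
Pass 2: Select minimum 8 at index 1, swap -> [8, 8, 15, 16]


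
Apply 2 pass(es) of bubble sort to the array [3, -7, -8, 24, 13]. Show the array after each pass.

After pass 1: [-7, -8, 3, 13, 24] (3 swaps)
After pass 2: [-8, -7, 3, 13, 24] (1 swaps)
Total swaps: 4


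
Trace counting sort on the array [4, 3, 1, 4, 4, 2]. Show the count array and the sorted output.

Count array: [0, 1, 1, 1, 3]
(count[i] = number of elements equal to i)
Cumulative count: [0, 1, 2, 3, 6]
Sorted: [1, 2, 3, 4, 4, 4]


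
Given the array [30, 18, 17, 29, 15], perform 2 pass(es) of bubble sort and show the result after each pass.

After pass 1: [18, 17, 29, 15, 30] (4 swaps)
After pass 2: [17, 18, 15, 29, 30] (2 swaps)
Total swaps: 6


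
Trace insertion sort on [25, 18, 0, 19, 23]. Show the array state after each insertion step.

First element 25 is already 'sorted'
Insert 18: shifted 1 elements -> [18, 25, 0, 19, 23]
Insert 0: shifted 2 elements -> [0, 18, 25, 19, 23]
Insert 19: shifted 1 elements -> [0, 18, 19, 25, 23]
Insert 23: shifted 1 elements -> [0, 18, 19, 23, 25]


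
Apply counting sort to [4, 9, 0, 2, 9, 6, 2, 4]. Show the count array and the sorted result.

Count array: [1, 0, 2, 0, 2, 0, 1, 0, 0, 2]
(count[i] = number of elements equal to i)
Cumulative count: [1, 1, 3, 3, 5, 5, 6, 6, 6, 8]
Sorted: [0, 2, 2, 4, 4, 6, 9, 9]


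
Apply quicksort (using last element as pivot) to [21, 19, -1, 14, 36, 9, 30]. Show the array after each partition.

Partition 1: pivot=30 at index 5 -> [21, 19, -1, 14, 9, 30, 36]
Partition 2: pivot=9 at index 1 -> [-1, 9, 21, 14, 19, 30, 36]
Partition 3: pivot=19 at index 3 -> [-1, 9, 14, 19, 21, 30, 36]


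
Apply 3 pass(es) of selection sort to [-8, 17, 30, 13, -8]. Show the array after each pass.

Pass 1: Select minimum -8 at index 0, swap -> [-8, 17, 30, 13, -8]
Pass 2: Select minimum -8 at index 4, swap -> [-8, -8, 30, 13, 17]
Pass 3: Select minimum 13 at index 3, swap -> [-8, -8, 13, 30, 17]


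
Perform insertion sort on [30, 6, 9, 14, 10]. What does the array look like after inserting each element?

First element 30 is already 'sorted'
Insert 6: shifted 1 elements -> [6, 30, 9, 14, 10]
Insert 9: shifted 1 elements -> [6, 9, 30, 14, 10]
Insert 14: shifted 1 elements -> [6, 9, 14, 30, 10]
Insert 10: shifted 2 elements -> [6, 9, 10, 14, 30]


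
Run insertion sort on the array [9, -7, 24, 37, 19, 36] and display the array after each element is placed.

First element 9 is already 'sorted'
Insert -7: shifted 1 elements -> [-7, 9, 24, 37, 19, 36]
Insert 24: shifted 0 elements -> [-7, 9, 24, 37, 19, 36]
Insert 37: shifted 0 elements -> [-7, 9, 24, 37, 19, 36]
Insert 19: shifted 2 elements -> [-7, 9, 19, 24, 37, 36]
Insert 36: shifted 1 elements -> [-7, 9, 19, 24, 36, 37]


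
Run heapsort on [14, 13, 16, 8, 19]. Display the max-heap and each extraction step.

Build heap: [19, 14, 16, 8, 13]
Extract 19: [16, 14, 13, 8, 19]
Extract 16: [14, 8, 13, 16, 19]
Extract 14: [13, 8, 14, 16, 19]
Extract 13: [8, 13, 14, 16, 19]


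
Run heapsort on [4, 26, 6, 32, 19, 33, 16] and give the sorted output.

Build heap: [33, 32, 16, 26, 19, 6, 4]
Extract 33: [32, 26, 16, 4, 19, 6, 33]
Extract 32: [26, 19, 16, 4, 6, 32, 33]
Extract 26: [19, 6, 16, 4, 26, 32, 33]
Extract 19: [16, 6, 4, 19, 26, 32, 33]
Extract 16: [6, 4, 16, 19, 26, 32, 33]
Extract 6: [4, 6, 16, 19, 26, 32, 33]


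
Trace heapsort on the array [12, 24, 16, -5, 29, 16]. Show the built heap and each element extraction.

Build heap: [29, 24, 16, -5, 12, 16]
Extract 29: [24, 16, 16, -5, 12, 29]
Extract 24: [16, 12, 16, -5, 24, 29]
Extract 16: [16, 12, -5, 16, 24, 29]
Extract 16: [12, -5, 16, 16, 24, 29]
Extract 12: [-5, 12, 16, 16, 24, 29]


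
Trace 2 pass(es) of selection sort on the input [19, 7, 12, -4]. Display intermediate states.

Pass 1: Select minimum -4 at index 3, swap -> [-4, 7, 12, 19]
Pass 2: Select minimum 7 at index 1, swap -> [-4, 7, 12, 19]


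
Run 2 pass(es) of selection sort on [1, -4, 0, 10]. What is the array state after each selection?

Pass 1: Select minimum -4 at index 1, swap -> [-4, 1, 0, 10]
Pass 2: Select minimum 0 at index 2, swap -> [-4, 0, 1, 10]


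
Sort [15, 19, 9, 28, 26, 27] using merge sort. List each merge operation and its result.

Divide and conquer:
  Merge [19] + [9] -> [9, 19]
  Merge [15] + [9, 19] -> [9, 15, 19]
  Merge [26] + [27] -> [26, 27]
  Merge [28] + [26, 27] -> [26, 27, 28]
  Merge [9, 15, 19] + [26, 27, 28] -> [9, 15, 19, 26, 27, 28]


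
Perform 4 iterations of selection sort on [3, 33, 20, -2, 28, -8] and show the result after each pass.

Pass 1: Select minimum -8 at index 5, swap -> [-8, 33, 20, -2, 28, 3]
Pass 2: Select minimum -2 at index 3, swap -> [-8, -2, 20, 33, 28, 3]
Pass 3: Select minimum 3 at index 5, swap -> [-8, -2, 3, 33, 28, 20]
Pass 4: Select minimum 20 at index 5, swap -> [-8, -2, 3, 20, 28, 33]


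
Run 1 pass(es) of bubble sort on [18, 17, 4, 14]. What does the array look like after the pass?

After pass 1: [17, 4, 14, 18] (3 swaps)
Total swaps: 3


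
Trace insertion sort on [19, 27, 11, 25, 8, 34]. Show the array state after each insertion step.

First element 19 is already 'sorted'
Insert 27: shifted 0 elements -> [19, 27, 11, 25, 8, 34]
Insert 11: shifted 2 elements -> [11, 19, 27, 25, 8, 34]
Insert 25: shifted 1 elements -> [11, 19, 25, 27, 8, 34]
Insert 8: shifted 4 elements -> [8, 11, 19, 25, 27, 34]
Insert 34: shifted 0 elements -> [8, 11, 19, 25, 27, 34]


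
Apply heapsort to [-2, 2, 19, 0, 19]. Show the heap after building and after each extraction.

Build heap: [19, 2, 19, 0, -2]
Extract 19: [19, 2, -2, 0, 19]
Extract 19: [2, 0, -2, 19, 19]
Extract 2: [0, -2, 2, 19, 19]
Extract 0: [-2, 0, 2, 19, 19]


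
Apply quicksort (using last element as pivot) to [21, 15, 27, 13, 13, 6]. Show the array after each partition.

Partition 1: pivot=6 at index 0 -> [6, 15, 27, 13, 13, 21]
Partition 2: pivot=21 at index 4 -> [6, 15, 13, 13, 21, 27]
Partition 3: pivot=13 at index 2 -> [6, 13, 13, 15, 21, 27]


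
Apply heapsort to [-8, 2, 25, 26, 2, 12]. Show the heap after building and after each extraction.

Build heap: [26, 2, 25, -8, 2, 12]
Extract 26: [25, 2, 12, -8, 2, 26]
Extract 25: [12, 2, 2, -8, 25, 26]
Extract 12: [2, -8, 2, 12, 25, 26]
Extract 2: [2, -8, 2, 12, 25, 26]
Extract 2: [-8, 2, 2, 12, 25, 26]


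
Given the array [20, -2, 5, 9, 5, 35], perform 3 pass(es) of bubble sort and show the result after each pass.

After pass 1: [-2, 5, 9, 5, 20, 35] (4 swaps)
After pass 2: [-2, 5, 5, 9, 20, 35] (1 swaps)
After pass 3: [-2, 5, 5, 9, 20, 35] (0 swaps)
Total swaps: 5


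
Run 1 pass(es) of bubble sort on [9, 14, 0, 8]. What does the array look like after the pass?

After pass 1: [9, 0, 8, 14] (2 swaps)
Total swaps: 2


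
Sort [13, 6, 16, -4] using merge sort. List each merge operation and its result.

Divide and conquer:
  Merge [13] + [6] -> [6, 13]
  Merge [16] + [-4] -> [-4, 16]
  Merge [6, 13] + [-4, 16] -> [-4, 6, 13, 16]


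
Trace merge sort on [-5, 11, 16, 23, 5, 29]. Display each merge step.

Divide and conquer:
  Merge [11] + [16] -> [11, 16]
  Merge [-5] + [11, 16] -> [-5, 11, 16]
  Merge [5] + [29] -> [5, 29]
  Merge [23] + [5, 29] -> [5, 23, 29]
  Merge [-5, 11, 16] + [5, 23, 29] -> [-5, 5, 11, 16, 23, 29]


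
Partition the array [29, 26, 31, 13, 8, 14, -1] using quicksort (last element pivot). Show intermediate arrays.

Partition 1: pivot=-1 at index 0 -> [-1, 26, 31, 13, 8, 14, 29]
Partition 2: pivot=29 at index 5 -> [-1, 26, 13, 8, 14, 29, 31]
Partition 3: pivot=14 at index 3 -> [-1, 13, 8, 14, 26, 29, 31]
Partition 4: pivot=8 at index 1 -> [-1, 8, 13, 14, 26, 29, 31]


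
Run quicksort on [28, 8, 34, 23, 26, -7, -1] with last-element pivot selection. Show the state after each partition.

Partition 1: pivot=-1 at index 1 -> [-7, -1, 34, 23, 26, 28, 8]
Partition 2: pivot=8 at index 2 -> [-7, -1, 8, 23, 26, 28, 34]
Partition 3: pivot=34 at index 6 -> [-7, -1, 8, 23, 26, 28, 34]
Partition 4: pivot=28 at index 5 -> [-7, -1, 8, 23, 26, 28, 34]
Partition 5: pivot=26 at index 4 -> [-7, -1, 8, 23, 26, 28, 34]


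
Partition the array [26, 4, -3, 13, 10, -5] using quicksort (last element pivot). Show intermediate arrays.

Partition 1: pivot=-5 at index 0 -> [-5, 4, -3, 13, 10, 26]
Partition 2: pivot=26 at index 5 -> [-5, 4, -3, 13, 10, 26]
Partition 3: pivot=10 at index 3 -> [-5, 4, -3, 10, 13, 26]
Partition 4: pivot=-3 at index 1 -> [-5, -3, 4, 10, 13, 26]


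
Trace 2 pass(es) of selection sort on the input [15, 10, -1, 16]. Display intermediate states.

Pass 1: Select minimum -1 at index 2, swap -> [-1, 10, 15, 16]
Pass 2: Select minimum 10 at index 1, swap -> [-1, 10, 15, 16]


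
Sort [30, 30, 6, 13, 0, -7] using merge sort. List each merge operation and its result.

Divide and conquer:
  Merge [30] + [6] -> [6, 30]
  Merge [30] + [6, 30] -> [6, 30, 30]
  Merge [0] + [-7] -> [-7, 0]
  Merge [13] + [-7, 0] -> [-7, 0, 13]
  Merge [6, 30, 30] + [-7, 0, 13] -> [-7, 0, 6, 13, 30, 30]
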